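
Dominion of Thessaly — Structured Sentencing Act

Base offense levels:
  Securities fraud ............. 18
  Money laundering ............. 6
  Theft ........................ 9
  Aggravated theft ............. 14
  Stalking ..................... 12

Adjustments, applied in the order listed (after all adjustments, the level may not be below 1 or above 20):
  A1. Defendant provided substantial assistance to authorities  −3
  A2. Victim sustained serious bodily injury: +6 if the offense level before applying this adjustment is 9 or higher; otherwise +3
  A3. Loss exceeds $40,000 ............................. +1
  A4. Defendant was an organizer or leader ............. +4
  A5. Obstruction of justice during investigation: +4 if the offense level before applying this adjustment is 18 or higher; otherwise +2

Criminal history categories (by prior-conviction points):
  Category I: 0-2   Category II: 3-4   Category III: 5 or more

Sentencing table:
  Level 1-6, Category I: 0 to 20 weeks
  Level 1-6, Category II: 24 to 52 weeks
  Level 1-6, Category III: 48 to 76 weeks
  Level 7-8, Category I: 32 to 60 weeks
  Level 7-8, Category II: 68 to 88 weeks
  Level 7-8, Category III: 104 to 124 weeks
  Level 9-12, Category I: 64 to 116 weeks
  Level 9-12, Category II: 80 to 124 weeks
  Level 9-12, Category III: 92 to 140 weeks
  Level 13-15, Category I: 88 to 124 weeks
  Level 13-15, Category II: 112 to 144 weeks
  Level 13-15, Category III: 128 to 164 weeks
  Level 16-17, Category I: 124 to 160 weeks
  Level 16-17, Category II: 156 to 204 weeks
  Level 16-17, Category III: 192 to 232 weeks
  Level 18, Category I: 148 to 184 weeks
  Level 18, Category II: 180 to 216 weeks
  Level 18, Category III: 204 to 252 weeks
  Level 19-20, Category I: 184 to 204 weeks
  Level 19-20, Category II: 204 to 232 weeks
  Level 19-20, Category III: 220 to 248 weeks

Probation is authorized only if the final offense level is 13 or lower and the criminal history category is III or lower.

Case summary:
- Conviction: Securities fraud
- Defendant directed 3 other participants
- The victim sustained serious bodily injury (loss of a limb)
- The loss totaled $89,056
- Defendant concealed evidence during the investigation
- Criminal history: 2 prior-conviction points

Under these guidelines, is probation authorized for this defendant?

Base offense level for securities fraud: 18.
A1 does not apply.
A2 applies (level before this adjustment is 18 ≥ 9, so +6): 18 + 6 = 24.
A3 applies: 24 + 1 = 25.
A4 applies: 25 + 4 = 29.
A5 applies (level before this adjustment is 29 ≥ 18, so +4): 29 + 4 = 33.
Level 33 exceeds the maximum of 20; capped at 20.
Final offense level: 20.
Criminal history: 2 prior points → Category I (0-2).
Level 20 falls in the 19-20 band.
Grid: Level 19-20 × Category I = 184-204 weeks.
Probation check: level 20 > 13 and category I ≤ III → not eligible.

No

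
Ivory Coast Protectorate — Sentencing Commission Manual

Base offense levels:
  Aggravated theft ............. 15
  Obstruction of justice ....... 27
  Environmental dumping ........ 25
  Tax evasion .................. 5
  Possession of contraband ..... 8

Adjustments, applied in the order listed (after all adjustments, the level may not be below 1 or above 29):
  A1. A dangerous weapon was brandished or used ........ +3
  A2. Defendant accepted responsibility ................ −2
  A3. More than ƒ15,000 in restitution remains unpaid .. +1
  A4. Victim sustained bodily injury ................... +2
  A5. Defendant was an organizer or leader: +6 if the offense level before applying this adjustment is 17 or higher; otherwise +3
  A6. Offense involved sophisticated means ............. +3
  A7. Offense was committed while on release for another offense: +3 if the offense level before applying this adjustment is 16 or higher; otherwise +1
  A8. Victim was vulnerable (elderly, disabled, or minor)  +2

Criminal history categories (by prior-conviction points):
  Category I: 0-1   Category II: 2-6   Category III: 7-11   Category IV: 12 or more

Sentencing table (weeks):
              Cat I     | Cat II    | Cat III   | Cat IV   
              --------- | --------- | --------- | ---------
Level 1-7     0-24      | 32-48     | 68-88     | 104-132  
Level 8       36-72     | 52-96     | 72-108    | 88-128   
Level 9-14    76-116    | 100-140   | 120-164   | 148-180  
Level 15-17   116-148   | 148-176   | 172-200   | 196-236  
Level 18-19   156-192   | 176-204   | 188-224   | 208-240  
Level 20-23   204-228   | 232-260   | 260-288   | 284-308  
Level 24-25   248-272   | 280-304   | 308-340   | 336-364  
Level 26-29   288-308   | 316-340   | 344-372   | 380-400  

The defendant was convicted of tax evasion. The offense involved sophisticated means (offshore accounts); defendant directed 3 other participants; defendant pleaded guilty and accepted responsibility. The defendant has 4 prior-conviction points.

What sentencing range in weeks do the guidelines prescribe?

100-140 weeks

Base offense level for tax evasion: 5.
A1 does not apply.
A2 applies: 5 − 2 = 3.
A3 does not apply.
A4 does not apply.
A5 applies (level before this adjustment is 3 < 17, so +3): 3 + 3 = 6.
A6 applies: 6 + 3 = 9.
Final offense level: 9.
Criminal history: 4 prior points → Category II (2-6).
Level 9 falls in the 9-14 band.
Grid: Level 9-14 × Category II = 100-140 weeks.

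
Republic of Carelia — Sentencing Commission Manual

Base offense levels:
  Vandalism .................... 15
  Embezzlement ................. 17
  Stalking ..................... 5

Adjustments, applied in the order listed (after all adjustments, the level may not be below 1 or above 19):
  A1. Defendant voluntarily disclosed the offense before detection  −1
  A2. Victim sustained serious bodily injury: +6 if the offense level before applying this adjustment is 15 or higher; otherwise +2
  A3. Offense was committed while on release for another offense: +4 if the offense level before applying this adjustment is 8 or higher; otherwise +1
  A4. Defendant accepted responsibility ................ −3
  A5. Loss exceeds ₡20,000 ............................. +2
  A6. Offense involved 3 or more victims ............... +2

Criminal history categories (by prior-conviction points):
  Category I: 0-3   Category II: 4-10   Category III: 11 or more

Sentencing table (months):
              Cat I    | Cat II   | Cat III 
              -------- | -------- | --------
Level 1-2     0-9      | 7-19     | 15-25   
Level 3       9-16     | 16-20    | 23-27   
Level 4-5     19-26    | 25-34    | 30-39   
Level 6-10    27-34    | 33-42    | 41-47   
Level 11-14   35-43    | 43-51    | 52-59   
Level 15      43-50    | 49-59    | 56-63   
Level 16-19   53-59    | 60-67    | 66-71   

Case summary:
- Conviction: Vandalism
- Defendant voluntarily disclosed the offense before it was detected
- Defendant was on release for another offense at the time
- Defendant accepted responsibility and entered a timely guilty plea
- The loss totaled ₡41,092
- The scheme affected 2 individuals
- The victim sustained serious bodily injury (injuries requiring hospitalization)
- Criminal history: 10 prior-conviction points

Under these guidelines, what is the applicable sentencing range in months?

60-67 months

Base offense level for vandalism: 15.
A1 applies: 15 − 1 = 14.
A2 applies (level before this adjustment is 14 < 15, so +2): 14 + 2 = 16.
A3 applies (level before this adjustment is 16 ≥ 8, so +4): 16 + 4 = 20.
A4 applies: 20 − 3 = 17.
A5 applies: 17 + 2 = 19.
A6 does not apply.
Final offense level: 19.
Criminal history: 10 prior points → Category II (4-10).
Level 19 falls in the 16-19 band.
Grid: Level 16-19 × Category II = 60-67 months.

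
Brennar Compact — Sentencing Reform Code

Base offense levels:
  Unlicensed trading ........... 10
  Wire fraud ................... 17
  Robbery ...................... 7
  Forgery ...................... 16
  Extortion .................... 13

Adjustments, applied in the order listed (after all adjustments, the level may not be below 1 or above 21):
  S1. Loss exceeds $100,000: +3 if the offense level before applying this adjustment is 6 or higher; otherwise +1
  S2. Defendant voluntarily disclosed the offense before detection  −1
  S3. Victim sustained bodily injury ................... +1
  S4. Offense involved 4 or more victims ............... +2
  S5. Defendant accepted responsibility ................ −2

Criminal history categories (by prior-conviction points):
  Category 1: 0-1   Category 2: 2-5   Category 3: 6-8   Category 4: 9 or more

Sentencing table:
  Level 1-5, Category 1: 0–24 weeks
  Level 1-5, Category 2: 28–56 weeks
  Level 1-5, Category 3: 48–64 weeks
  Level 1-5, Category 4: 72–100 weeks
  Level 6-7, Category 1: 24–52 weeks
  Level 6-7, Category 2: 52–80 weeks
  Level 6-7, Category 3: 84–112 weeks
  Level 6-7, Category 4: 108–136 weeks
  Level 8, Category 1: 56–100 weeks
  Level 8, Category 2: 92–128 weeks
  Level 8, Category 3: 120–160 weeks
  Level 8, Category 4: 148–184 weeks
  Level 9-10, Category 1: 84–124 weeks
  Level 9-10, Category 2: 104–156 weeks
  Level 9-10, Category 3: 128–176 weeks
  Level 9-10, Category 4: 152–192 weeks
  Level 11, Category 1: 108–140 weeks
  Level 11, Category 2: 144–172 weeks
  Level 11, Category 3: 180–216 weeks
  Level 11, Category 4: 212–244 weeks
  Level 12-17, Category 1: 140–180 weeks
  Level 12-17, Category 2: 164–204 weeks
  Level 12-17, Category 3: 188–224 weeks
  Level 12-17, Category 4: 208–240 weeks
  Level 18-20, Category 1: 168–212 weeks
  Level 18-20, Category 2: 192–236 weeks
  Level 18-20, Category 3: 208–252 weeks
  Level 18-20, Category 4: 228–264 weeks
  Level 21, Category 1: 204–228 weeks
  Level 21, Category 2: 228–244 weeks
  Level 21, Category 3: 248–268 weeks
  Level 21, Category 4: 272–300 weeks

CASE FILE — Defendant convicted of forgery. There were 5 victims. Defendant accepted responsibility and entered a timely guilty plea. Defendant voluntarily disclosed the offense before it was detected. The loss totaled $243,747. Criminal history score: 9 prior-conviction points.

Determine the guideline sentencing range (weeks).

228-264 weeks

Base offense level for forgery: 16.
S1 applies (level before this adjustment is 16 ≥ 6, so +3): 16 + 3 = 19.
S2 applies: 19 − 1 = 18.
S3 does not apply.
S4 applies: 18 + 2 = 20.
S5 applies: 20 − 2 = 18.
Final offense level: 18.
Criminal history: 9 prior points → Category 4 (9+).
Level 18 falls in the 18-20 band.
Grid: Level 18-20 × Category 4 = 228-264 weeks.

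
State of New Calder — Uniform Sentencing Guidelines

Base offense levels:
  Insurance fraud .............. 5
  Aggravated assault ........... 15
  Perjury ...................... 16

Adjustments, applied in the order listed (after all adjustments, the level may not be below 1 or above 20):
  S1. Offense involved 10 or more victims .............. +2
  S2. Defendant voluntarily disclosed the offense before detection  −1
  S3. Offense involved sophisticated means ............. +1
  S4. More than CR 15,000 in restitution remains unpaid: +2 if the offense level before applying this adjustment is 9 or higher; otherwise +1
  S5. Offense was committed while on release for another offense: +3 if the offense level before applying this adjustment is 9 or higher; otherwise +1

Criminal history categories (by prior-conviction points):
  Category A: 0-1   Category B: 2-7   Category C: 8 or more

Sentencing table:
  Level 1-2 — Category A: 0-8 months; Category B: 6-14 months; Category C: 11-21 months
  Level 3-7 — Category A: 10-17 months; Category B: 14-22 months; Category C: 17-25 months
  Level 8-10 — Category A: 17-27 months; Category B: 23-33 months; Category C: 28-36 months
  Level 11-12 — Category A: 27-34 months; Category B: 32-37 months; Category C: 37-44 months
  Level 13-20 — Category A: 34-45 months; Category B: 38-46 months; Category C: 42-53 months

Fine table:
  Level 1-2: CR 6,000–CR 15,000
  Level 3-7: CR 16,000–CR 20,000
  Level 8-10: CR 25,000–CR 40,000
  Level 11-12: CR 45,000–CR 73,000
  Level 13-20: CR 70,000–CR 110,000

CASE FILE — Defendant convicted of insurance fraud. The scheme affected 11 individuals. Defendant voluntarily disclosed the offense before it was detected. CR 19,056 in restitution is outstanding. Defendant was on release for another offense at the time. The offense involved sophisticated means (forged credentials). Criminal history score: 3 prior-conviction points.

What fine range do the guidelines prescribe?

CR 25,000–CR 40,000

Base offense level for insurance fraud: 5.
S1 applies: 5 + 2 = 7.
S2 applies: 7 − 1 = 6.
S3 applies: 6 + 1 = 7.
S4 applies (level before this adjustment is 7 < 9, so +1): 7 + 1 = 8.
S5 applies (level before this adjustment is 8 < 9, so +1): 8 + 1 = 9.
Final offense level: 9.
Level 9 falls in the 8-10 band.
Fine table: Level 8-10 → CR 25,000–CR 40,000.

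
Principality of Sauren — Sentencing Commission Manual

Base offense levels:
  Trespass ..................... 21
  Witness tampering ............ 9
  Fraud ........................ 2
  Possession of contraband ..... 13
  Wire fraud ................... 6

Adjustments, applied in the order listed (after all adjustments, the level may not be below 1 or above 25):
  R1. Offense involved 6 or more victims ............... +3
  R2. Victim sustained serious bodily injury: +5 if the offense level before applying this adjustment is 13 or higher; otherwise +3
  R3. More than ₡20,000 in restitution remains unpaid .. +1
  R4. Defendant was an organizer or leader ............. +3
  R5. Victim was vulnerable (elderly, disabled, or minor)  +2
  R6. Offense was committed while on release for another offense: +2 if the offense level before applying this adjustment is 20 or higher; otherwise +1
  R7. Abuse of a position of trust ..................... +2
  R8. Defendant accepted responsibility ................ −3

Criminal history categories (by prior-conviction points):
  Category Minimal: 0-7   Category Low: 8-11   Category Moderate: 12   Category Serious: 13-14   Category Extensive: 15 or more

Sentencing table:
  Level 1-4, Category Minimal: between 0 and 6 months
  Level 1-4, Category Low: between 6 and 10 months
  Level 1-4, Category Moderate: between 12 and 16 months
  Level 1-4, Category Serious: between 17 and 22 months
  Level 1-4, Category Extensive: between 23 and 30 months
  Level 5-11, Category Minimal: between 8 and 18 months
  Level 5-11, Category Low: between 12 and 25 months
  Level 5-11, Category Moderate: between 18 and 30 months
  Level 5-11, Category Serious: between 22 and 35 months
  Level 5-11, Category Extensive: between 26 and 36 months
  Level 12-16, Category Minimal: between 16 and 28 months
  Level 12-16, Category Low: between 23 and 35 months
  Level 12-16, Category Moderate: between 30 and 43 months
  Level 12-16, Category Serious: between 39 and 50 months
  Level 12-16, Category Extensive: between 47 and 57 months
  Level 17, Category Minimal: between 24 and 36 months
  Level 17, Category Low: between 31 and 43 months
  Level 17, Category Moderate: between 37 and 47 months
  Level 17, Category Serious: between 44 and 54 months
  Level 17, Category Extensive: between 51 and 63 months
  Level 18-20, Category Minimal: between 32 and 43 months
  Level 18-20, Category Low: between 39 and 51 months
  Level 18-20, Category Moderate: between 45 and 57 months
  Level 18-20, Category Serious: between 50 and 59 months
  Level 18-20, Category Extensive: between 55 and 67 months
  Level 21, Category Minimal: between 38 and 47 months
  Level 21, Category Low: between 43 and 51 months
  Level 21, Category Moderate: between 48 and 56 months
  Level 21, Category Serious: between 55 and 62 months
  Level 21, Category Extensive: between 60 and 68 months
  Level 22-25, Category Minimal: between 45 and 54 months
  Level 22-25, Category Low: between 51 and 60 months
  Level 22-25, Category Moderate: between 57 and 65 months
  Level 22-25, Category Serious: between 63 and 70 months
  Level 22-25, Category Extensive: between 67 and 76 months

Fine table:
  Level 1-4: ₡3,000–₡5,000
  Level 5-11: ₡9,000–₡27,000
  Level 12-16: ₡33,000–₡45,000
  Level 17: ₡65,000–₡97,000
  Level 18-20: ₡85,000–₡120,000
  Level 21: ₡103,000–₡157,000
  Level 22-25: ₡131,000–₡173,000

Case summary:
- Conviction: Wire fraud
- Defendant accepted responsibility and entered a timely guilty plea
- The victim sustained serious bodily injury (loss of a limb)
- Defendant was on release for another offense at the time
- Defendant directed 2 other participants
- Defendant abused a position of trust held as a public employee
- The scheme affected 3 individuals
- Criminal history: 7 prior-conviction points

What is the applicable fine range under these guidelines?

Base offense level for wire fraud: 6.
R2 applies (level before this adjustment is 6 < 13, so +3): 6 + 3 = 9.
R4 applies: 9 + 3 = 12.
R5 does not apply.
R6 applies (level before this adjustment is 12 < 20, so +1): 12 + 1 = 13.
R7 applies: 13 + 2 = 15.
R8 applies: 15 − 3 = 12.
Final offense level: 12.
Level 12 falls in the 12-16 band.
Fine table: Level 12-16 → ₡33,000–₡45,000.

₡33,000–₡45,000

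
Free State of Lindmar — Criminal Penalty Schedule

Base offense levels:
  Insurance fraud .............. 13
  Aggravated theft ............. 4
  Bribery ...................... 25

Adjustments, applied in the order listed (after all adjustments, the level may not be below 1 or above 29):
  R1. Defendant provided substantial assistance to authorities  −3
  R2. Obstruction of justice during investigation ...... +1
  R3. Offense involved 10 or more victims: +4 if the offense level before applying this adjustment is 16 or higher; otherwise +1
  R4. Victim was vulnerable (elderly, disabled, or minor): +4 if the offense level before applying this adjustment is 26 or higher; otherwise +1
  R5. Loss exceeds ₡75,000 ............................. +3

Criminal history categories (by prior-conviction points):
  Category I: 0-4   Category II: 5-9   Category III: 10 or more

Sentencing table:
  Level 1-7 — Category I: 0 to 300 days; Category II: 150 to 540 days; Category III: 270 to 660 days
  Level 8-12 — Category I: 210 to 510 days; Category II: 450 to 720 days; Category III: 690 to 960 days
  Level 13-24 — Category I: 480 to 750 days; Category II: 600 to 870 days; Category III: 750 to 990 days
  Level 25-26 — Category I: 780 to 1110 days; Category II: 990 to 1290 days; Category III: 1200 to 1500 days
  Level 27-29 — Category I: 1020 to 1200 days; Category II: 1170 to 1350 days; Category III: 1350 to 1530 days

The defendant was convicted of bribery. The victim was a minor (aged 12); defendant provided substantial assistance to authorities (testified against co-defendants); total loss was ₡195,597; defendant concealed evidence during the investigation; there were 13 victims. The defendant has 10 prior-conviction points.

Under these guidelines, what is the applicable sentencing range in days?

1350-1530 days

Base offense level for bribery: 25.
R1 applies: 25 − 3 = 22.
R2 applies: 22 + 1 = 23.
R3 applies (level before this adjustment is 23 ≥ 16, so +4): 23 + 4 = 27.
R4 applies (level before this adjustment is 27 ≥ 26, so +4): 27 + 4 = 31.
R5 applies: 31 + 3 = 34.
Level 34 exceeds the maximum of 29; capped at 29.
Final offense level: 29.
Criminal history: 10 prior points → Category III (10+).
Level 29 falls in the 27-29 band.
Grid: Level 27-29 × Category III = 1350-1530 days.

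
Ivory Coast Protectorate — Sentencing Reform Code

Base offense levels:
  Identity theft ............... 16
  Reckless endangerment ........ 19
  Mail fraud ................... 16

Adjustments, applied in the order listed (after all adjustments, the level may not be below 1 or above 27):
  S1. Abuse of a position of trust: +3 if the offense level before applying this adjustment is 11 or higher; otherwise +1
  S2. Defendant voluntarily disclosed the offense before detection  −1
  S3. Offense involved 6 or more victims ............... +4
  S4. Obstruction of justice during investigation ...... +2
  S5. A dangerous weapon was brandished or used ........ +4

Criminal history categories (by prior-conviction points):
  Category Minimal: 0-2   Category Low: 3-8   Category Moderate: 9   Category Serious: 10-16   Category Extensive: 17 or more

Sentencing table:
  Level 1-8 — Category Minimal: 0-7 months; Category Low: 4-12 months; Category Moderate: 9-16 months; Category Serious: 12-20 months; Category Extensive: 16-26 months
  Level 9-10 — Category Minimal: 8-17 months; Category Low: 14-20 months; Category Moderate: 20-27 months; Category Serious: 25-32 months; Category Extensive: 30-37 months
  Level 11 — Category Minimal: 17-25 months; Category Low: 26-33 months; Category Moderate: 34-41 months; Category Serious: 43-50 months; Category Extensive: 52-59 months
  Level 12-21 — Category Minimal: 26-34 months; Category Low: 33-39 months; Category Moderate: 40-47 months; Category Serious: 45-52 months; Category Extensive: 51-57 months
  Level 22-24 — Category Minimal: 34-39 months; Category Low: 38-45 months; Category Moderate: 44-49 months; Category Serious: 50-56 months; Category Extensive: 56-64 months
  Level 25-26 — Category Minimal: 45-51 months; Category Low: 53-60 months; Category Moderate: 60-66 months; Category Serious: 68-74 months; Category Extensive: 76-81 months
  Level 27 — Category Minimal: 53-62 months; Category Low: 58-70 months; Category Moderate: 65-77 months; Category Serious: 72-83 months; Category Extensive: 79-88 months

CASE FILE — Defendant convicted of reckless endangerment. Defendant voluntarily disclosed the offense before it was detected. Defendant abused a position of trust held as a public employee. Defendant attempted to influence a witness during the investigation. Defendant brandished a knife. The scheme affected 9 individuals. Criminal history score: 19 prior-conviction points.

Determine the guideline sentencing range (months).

79-88 months

Base offense level for reckless endangerment: 19.
S1 applies (level before this adjustment is 19 ≥ 11, so +3): 19 + 3 = 22.
S2 applies: 22 − 1 = 21.
S3 applies: 21 + 4 = 25.
S4 applies: 25 + 2 = 27.
S5 applies: 27 + 4 = 31.
Level 31 exceeds the maximum of 27; capped at 27.
Final offense level: 27.
Criminal history: 19 prior points → Category Extensive (17+).
Level 27 falls in the 27 band.
Grid: Level 27 × Category Extensive = 79-88 months.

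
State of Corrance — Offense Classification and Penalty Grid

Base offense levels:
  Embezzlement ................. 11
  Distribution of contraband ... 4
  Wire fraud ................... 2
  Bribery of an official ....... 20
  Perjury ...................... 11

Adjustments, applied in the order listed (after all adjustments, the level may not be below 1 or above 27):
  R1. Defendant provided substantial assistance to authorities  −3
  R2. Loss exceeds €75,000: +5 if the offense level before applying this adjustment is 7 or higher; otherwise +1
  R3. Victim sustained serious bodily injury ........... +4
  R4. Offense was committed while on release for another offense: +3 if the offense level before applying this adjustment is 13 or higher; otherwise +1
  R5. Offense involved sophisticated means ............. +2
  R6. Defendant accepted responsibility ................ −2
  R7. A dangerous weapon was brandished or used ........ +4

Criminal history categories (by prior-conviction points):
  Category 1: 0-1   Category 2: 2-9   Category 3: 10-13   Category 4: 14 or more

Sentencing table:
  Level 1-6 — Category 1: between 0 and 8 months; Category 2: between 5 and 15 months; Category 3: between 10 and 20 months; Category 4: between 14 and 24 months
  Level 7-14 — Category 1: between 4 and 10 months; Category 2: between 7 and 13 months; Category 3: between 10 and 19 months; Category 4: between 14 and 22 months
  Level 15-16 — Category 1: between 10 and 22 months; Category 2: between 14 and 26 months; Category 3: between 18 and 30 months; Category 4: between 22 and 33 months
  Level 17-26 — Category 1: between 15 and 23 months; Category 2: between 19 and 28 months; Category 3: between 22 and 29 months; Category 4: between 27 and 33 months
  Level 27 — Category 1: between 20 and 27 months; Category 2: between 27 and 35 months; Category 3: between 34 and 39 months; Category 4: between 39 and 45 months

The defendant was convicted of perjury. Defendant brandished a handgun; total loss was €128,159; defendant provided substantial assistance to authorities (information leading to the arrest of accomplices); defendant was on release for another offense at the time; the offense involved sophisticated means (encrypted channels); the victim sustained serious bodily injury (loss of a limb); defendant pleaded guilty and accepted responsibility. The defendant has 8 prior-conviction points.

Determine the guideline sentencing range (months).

Base offense level for perjury: 11.
R1 applies: 11 − 3 = 8.
R2 applies (level before this adjustment is 8 ≥ 7, so +5): 8 + 5 = 13.
R3 applies: 13 + 4 = 17.
R4 applies (level before this adjustment is 17 ≥ 13, so +3): 17 + 3 = 20.
R5 applies: 20 + 2 = 22.
R6 applies: 22 − 2 = 20.
R7 applies: 20 + 4 = 24.
Final offense level: 24.
Criminal history: 8 prior points → Category 2 (2-9).
Level 24 falls in the 17-26 band.
Grid: Level 17-26 × Category 2 = 19-28 months.

19-28 months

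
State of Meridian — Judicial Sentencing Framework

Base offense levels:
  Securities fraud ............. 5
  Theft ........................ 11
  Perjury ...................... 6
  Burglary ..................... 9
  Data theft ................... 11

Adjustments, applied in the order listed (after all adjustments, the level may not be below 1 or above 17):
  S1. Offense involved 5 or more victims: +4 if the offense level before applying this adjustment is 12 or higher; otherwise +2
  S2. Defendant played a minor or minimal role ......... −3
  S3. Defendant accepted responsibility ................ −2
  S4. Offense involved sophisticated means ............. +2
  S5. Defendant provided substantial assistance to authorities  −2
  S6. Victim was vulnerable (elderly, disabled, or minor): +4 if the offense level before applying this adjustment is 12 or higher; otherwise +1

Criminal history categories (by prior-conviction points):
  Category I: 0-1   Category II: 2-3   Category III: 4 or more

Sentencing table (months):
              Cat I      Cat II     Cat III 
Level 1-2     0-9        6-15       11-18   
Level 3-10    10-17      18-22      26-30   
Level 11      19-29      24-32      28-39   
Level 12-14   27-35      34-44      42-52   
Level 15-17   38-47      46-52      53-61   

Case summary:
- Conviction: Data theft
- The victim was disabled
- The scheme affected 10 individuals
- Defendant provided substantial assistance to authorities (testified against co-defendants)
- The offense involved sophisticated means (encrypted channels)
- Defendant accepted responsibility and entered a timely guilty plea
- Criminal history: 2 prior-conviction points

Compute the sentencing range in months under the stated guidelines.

Base offense level for data theft: 11.
S1 applies (level before this adjustment is 11 < 12, so +2): 11 + 2 = 13.
S3 applies: 13 − 2 = 11.
S4 applies: 11 + 2 = 13.
S5 applies: 13 − 2 = 11.
S6 applies (level before this adjustment is 11 < 12, so +1): 11 + 1 = 12.
Final offense level: 12.
Criminal history: 2 prior points → Category II (2-3).
Level 12 falls in the 12-14 band.
Grid: Level 12-14 × Category II = 34-44 months.

34-44 months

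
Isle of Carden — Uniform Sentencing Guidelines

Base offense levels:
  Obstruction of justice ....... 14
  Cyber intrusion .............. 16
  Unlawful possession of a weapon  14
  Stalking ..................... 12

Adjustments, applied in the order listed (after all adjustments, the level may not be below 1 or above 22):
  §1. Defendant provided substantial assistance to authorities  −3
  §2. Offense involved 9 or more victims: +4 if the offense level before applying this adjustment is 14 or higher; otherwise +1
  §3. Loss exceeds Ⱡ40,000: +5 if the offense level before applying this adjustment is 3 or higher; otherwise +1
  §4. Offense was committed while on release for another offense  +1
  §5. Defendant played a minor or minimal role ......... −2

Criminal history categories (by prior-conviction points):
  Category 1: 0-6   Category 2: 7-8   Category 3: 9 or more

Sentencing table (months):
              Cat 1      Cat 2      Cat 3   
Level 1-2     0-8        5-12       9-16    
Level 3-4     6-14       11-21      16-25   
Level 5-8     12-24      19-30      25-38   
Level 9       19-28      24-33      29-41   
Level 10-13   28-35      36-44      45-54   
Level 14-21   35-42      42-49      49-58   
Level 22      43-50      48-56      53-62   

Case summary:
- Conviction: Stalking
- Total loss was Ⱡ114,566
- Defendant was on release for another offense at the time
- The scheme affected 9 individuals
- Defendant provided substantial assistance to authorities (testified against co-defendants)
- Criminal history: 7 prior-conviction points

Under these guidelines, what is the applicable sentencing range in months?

42-49 months

Base offense level for stalking: 12.
§1 applies: 12 − 3 = 9.
§2 applies (level before this adjustment is 9 < 14, so +1): 9 + 1 = 10.
§3 applies (level before this adjustment is 10 ≥ 3, so +5): 10 + 5 = 15.
§4 applies: 15 + 1 = 16.
§5 does not apply.
Final offense level: 16.
Criminal history: 7 prior points → Category 2 (7-8).
Level 16 falls in the 14-21 band.
Grid: Level 14-21 × Category 2 = 42-49 months.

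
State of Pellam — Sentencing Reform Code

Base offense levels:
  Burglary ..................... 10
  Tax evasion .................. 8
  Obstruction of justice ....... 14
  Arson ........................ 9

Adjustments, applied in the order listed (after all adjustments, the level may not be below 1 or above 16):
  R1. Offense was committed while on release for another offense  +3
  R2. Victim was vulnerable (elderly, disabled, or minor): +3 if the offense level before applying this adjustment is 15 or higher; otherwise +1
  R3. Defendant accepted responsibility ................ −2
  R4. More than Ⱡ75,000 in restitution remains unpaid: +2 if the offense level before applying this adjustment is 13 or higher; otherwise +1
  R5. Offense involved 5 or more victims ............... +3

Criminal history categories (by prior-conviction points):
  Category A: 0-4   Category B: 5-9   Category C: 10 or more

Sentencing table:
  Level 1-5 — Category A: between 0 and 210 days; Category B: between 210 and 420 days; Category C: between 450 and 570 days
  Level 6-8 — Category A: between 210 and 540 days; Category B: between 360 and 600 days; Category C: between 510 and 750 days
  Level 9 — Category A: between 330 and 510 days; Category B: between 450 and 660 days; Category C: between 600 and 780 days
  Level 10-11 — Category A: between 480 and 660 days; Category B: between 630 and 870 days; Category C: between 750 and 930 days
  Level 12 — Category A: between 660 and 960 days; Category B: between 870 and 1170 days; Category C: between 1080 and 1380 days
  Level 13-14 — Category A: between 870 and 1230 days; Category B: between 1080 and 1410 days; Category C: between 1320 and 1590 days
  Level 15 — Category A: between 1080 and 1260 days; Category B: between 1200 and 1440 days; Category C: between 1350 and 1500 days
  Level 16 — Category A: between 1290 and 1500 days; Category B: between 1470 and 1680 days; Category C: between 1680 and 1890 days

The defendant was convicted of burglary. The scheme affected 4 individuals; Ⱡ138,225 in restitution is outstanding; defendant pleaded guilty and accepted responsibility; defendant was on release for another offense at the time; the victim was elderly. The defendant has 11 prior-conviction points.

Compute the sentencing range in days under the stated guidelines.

1320-1590 days

Base offense level for burglary: 10.
R1 applies: 10 + 3 = 13.
R2 applies (level before this adjustment is 13 < 15, so +1): 13 + 1 = 14.
R3 applies: 14 − 2 = 12.
R4 applies (level before this adjustment is 12 < 13, so +1): 12 + 1 = 13.
R5 does not apply.
Final offense level: 13.
Criminal history: 11 prior points → Category C (10+).
Level 13 falls in the 13-14 band.
Grid: Level 13-14 × Category C = 1320-1590 days.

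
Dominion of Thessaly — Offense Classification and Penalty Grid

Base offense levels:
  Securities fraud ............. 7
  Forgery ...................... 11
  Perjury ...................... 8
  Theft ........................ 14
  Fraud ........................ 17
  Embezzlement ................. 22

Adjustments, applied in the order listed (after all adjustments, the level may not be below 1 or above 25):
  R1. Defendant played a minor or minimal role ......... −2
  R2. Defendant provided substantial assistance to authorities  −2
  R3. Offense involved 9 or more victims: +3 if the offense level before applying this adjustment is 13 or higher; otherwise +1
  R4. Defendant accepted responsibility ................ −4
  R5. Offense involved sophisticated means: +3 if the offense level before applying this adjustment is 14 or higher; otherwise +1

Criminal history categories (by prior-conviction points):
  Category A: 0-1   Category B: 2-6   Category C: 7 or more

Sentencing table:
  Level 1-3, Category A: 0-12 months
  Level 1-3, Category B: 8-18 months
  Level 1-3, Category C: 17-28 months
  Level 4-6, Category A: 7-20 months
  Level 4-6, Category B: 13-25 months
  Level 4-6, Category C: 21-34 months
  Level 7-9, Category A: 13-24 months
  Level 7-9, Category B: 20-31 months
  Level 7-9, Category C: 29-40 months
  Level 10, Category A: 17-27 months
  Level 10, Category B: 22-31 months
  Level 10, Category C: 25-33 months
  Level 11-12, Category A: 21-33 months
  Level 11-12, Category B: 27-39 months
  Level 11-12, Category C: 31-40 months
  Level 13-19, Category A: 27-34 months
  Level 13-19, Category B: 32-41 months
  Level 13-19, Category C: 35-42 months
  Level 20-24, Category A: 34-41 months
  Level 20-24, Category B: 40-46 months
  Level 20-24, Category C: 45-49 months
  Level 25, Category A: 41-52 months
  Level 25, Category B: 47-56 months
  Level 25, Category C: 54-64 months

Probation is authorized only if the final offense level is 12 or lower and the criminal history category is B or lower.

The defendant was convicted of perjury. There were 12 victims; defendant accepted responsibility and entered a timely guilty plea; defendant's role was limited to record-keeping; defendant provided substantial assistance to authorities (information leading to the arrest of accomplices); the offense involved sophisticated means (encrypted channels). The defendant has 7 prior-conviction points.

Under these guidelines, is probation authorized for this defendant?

No

Base offense level for perjury: 8.
R1 applies: 8 − 2 = 6.
R2 applies: 6 − 2 = 4.
R3 applies (level before this adjustment is 4 < 13, so +1): 4 + 1 = 5.
R4 applies: 5 − 4 = 1.
R5 applies (level before this adjustment is 1 < 14, so +1): 1 + 1 = 2.
Final offense level: 2.
Criminal history: 7 prior points → Category C (7+).
Level 2 falls in the 1-3 band.
Grid: Level 1-3 × Category C = 17-28 months.
Probation check: level 2 ≤ 12 and category C > B → not eligible.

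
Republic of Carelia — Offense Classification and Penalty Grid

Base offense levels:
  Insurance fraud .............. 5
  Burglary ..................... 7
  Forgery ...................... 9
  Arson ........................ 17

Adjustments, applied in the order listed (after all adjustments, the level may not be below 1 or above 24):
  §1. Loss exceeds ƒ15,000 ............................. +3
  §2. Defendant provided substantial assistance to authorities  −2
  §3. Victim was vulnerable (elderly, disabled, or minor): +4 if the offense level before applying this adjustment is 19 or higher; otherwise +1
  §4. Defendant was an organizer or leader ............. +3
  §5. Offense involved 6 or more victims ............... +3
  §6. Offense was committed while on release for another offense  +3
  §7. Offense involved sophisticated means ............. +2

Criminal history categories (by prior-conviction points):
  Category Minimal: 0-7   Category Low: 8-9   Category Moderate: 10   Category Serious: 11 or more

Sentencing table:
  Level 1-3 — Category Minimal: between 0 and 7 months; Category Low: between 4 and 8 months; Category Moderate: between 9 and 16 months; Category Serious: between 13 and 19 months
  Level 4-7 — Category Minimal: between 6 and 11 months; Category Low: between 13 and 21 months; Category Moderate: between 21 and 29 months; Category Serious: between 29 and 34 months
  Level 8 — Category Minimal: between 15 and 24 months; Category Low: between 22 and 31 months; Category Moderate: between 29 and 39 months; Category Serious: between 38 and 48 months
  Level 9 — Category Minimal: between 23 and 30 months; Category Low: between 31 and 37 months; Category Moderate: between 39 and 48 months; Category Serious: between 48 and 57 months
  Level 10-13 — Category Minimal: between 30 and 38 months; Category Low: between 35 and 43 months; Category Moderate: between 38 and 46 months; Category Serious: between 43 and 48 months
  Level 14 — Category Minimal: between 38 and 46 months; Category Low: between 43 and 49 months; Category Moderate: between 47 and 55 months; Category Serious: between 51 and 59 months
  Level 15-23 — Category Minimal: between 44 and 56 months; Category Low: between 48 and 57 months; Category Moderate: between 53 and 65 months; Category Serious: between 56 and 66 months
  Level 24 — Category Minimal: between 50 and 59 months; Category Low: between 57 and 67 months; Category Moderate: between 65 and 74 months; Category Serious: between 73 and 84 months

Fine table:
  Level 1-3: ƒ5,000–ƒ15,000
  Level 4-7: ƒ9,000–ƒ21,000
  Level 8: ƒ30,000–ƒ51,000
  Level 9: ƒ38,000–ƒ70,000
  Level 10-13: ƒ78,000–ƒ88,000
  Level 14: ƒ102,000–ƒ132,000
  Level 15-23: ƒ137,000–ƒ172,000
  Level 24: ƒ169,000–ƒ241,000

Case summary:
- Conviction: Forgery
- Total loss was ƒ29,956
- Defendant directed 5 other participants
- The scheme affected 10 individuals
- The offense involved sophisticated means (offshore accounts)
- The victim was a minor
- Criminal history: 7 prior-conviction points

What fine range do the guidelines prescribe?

Base offense level for forgery: 9.
§1 applies: 9 + 3 = 12.
§2 does not apply.
§3 applies (level before this adjustment is 12 < 19, so +1): 12 + 1 = 13.
§4 applies: 13 + 3 = 16.
§5 applies: 16 + 3 = 19.
§6 does not apply.
§7 applies: 19 + 2 = 21.
Final offense level: 21.
Level 21 falls in the 15-23 band.
Fine table: Level 15-23 → ƒ137,000–ƒ172,000.

ƒ137,000–ƒ172,000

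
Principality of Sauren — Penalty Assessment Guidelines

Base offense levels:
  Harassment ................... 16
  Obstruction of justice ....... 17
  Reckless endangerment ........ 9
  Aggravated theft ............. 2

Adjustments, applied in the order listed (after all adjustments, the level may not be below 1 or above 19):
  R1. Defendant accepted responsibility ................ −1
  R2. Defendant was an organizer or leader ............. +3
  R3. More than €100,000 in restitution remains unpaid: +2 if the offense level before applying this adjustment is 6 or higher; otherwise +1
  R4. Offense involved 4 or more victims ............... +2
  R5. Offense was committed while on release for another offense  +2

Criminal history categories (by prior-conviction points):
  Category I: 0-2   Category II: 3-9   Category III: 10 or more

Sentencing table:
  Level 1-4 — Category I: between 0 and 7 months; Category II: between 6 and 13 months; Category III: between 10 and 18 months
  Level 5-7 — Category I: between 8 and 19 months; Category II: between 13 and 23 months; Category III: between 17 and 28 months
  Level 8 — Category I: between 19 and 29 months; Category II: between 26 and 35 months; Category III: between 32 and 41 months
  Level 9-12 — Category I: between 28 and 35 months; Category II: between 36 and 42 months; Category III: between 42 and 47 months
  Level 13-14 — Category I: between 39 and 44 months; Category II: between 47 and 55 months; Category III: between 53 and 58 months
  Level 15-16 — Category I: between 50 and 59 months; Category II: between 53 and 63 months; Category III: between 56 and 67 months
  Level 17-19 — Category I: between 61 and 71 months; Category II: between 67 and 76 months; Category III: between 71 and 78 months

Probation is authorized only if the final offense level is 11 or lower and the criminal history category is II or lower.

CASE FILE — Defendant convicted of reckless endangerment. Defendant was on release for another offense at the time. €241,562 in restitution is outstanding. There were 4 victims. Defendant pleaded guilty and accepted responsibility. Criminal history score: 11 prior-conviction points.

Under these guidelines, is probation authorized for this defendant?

Base offense level for reckless endangerment: 9.
R1 applies: 9 − 1 = 8.
R3 applies (level before this adjustment is 8 ≥ 6, so +2): 8 + 2 = 10.
R4 applies: 10 + 2 = 12.
R5 applies: 12 + 2 = 14.
Final offense level: 14.
Criminal history: 11 prior points → Category III (10+).
Level 14 falls in the 13-14 band.
Grid: Level 13-14 × Category III = 53-58 months.
Probation check: level 14 > 11 and category III > II → not eligible.

No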